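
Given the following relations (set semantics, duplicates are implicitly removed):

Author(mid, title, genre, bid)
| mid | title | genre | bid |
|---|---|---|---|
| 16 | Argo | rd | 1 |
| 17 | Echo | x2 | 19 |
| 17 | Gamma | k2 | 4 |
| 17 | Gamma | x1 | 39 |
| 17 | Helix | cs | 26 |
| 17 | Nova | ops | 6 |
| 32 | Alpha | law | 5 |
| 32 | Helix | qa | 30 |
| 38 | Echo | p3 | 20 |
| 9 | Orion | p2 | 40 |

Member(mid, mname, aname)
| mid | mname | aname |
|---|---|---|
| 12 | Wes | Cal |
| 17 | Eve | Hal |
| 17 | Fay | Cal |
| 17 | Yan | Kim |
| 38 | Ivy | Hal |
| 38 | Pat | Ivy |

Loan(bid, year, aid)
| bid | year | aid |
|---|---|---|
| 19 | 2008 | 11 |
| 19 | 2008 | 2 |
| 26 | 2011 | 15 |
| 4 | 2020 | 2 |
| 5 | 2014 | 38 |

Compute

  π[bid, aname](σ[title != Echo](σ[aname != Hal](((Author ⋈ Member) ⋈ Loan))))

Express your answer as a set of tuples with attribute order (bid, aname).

{(26, Cal), (26, Kim), (4, Cal), (4, Kim)}

Author ⋈ Member (natural join on mid): {(17, Echo, x2, 19, Eve, Hal), (17, Echo, x2, 19, Fay, Cal), (17, Echo, x2, 19, Yan, Kim), (17, Gamma, k2, 4, Eve, Hal), (17, Gamma, k2, 4, Fay, Cal), (17, Gamma, k2, 4, Yan, Kim), (17, Gamma, x1, 39, Eve, Hal), (17, Gamma, x1, 39, Fay, Cal), (17, Gamma, x1, 39, Yan, Kim), (17, Helix, cs, 26, Eve, Hal), (17, Helix, cs, 26, Fay, Cal), (17, Helix, cs, 26, Yan, Kim), (17, Nova, ops, 6, Eve, Hal), (17, Nova, ops, 6, Fay, Cal), (17, Nova, ops, 6, Yan, Kim), (38, Echo, p3, 20, Ivy, Hal), (38, Echo, p3, 20, Pat, Ivy)}
(Author ⋈ Member) ⋈ Loan (natural join on bid): {(17, Echo, x2, 19, Eve, Hal, 2008, 11), (17, Echo, x2, 19, Eve, Hal, 2008, 2), (17, Echo, x2, 19, Fay, Cal, 2008, 11), (17, Echo, x2, 19, Fay, Cal, 2008, 2), (17, Echo, x2, 19, Yan, Kim, 2008, 11), (17, Echo, x2, 19, Yan, Kim, 2008, 2), (17, Gamma, k2, 4, Eve, Hal, 2020, 2), (17, Gamma, k2, 4, Fay, Cal, 2020, 2), (17, Gamma, k2, 4, Yan, Kim, 2020, 2), (17, Helix, cs, 26, Eve, Hal, 2011, 15), (17, Helix, cs, 26, Fay, Cal, 2011, 15), (17, Helix, cs, 26, Yan, Kim, 2011, 15)}
Selection aname != Hal: {(17, Echo, x2, 19, Fay, Cal, 2008, 11), (17, Echo, x2, 19, Fay, Cal, 2008, 2), (17, Echo, x2, 19, Yan, Kim, 2008, 11), (17, Echo, x2, 19, Yan, Kim, 2008, 2), (17, Gamma, k2, 4, Fay, Cal, 2020, 2), (17, Gamma, k2, 4, Yan, Kim, 2020, 2), (17, Helix, cs, 26, Fay, Cal, 2011, 15), (17, Helix, cs, 26, Yan, Kim, 2011, 15)}
Selection title != Echo: {(17, Gamma, k2, 4, Fay, Cal, 2020, 2), (17, Gamma, k2, 4, Yan, Kim, 2020, 2), (17, Helix, cs, 26, Fay, Cal, 2011, 15), (17, Helix, cs, 26, Yan, Kim, 2011, 15)}
Keep only column(s) bid, aname: {(26, Cal), (26, Kim), (4, Cal), (4, Kim)}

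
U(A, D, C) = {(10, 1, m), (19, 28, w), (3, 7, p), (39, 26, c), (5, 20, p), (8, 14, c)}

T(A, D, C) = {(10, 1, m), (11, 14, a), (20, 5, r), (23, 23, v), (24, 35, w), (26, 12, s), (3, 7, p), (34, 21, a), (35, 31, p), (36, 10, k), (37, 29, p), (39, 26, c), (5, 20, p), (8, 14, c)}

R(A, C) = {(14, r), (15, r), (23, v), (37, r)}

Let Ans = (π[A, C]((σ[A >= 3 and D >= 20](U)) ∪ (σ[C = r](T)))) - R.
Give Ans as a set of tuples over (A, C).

{(19, w), (20, r), (39, c), (5, p)}

Filtering on A >= 3 and D >= 20 leaves {(19, 28, w), (39, 26, c), (5, 20, p)}.
Filtering on C = r leaves {(20, 5, r)}.
Union: {(19, 28, w), (39, 26, c), (5, 20, p)} with {(20, 5, r)} → {(19, 28, w), (20, 5, r), (39, 26, c), (5, 20, p)}
π[A, C]: project onto (A, C) → {(19, w), (20, r), (39, c), (5, p)}
Difference: {(19, w), (20, r), (39, c), (5, p)} with {(14, r), (15, r), (23, v), (37, r)} → {(19, w), (20, r), (39, c), (5, p)}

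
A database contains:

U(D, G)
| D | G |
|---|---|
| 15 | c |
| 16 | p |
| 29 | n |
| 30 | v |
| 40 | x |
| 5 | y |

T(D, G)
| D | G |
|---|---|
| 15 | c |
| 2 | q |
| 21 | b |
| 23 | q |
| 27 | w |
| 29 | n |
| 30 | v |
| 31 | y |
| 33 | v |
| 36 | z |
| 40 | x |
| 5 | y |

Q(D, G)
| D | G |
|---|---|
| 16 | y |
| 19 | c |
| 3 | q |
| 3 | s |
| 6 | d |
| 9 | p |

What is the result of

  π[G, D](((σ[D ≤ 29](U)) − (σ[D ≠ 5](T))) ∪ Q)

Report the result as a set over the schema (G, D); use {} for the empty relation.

{(c, 19), (d, 6), (p, 16), (p, 9), (q, 3), (s, 3), (y, 16), (y, 5)}

σ[D ≤ 29]: keep tuples satisfying D ≤ 29 → {(15, c), (16, p), (29, n), (5, y)}
σ[D ≠ 5]: keep tuples satisfying D ≠ 5 → {(15, c), (2, q), (21, b), (23, q), (27, w), (29, n), (30, v), (31, y), (33, v), (36, z), (40, x)}
Taking the difference: {(16, p), (5, y)}
Taking the union: {(16, p), (16, y), (19, c), (3, q), (3, s), (5, y), (6, d), (9, p)}
Projecting to G, D: {(c, 19), (d, 6), (p, 16), (p, 9), (q, 3), (s, 3), (y, 16), (y, 5)}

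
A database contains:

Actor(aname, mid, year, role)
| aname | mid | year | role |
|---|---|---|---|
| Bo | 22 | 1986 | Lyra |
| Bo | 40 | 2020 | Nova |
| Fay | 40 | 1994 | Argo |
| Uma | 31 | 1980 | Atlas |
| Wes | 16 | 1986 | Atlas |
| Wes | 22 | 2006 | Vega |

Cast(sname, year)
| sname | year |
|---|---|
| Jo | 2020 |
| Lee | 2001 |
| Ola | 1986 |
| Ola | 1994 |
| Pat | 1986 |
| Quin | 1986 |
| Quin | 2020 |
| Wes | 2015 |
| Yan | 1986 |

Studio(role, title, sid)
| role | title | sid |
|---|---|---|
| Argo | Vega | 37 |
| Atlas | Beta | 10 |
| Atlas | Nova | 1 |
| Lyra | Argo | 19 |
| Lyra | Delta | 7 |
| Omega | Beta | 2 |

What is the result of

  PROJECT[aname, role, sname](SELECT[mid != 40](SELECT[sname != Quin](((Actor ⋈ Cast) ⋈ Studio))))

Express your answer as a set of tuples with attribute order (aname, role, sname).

{(Bo, Lyra, Ola), (Bo, Lyra, Pat), (Bo, Lyra, Yan), (Wes, Atlas, Ola), (Wes, Atlas, Pat), (Wes, Atlas, Yan)}

Natural join on year: {(Bo, 22, 1986, Lyra, Ola), (Bo, 22, 1986, Lyra, Pat), (Bo, 22, 1986, Lyra, Quin), (Bo, 22, 1986, Lyra, Yan), (Bo, 40, 2020, Nova, Jo), (Bo, 40, 2020, Nova, Quin), (Fay, 40, 1994, Argo, Ola), (Wes, 16, 1986, Atlas, Ola), (Wes, 16, 1986, Atlas, Pat), (Wes, 16, 1986, Atlas, Quin), (Wes, 16, 1986, Atlas, Yan)}
Natural join on role: {(Bo, 22, 1986, Lyra, Ola, Argo, 19), (Bo, 22, 1986, Lyra, Ola, Delta, 7), (Bo, 22, 1986, Lyra, Pat, Argo, 19), (Bo, 22, 1986, Lyra, Pat, Delta, 7), (Bo, 22, 1986, Lyra, Quin, Argo, 19), (Bo, 22, 1986, Lyra, Quin, Delta, 7), (Bo, 22, 1986, Lyra, Yan, Argo, 19), (Bo, 22, 1986, Lyra, Yan, Delta, 7), (Fay, 40, 1994, Argo, Ola, Vega, 37), (Wes, 16, 1986, Atlas, Ola, Beta, 10), (Wes, 16, 1986, Atlas, Ola, Nova, 1), (Wes, 16, 1986, Atlas, Pat, Beta, 10), (Wes, 16, 1986, Atlas, Pat, Nova, 1), (Wes, 16, 1986, Atlas, Quin, Beta, 10), (Wes, 16, 1986, Atlas, Quin, Nova, 1), (Wes, 16, 1986, Atlas, Yan, Beta, 10), (Wes, 16, 1986, Atlas, Yan, Nova, 1)}
σ[sname != Quin]: keep tuples satisfying sname != Quin → {(Bo, 22, 1986, Lyra, Ola, Argo, 19), (Bo, 22, 1986, Lyra, Ola, Delta, 7), (Bo, 22, 1986, Lyra, Pat, Argo, 19), (Bo, 22, 1986, Lyra, Pat, Delta, 7), (Bo, 22, 1986, Lyra, Yan, Argo, 19), (Bo, 22, 1986, Lyra, Yan, Delta, 7), (Fay, 40, 1994, Argo, Ola, Vega, 37), (Wes, 16, 1986, Atlas, Ola, Beta, 10), (Wes, 16, 1986, Atlas, Ola, Nova, 1), (Wes, 16, 1986, Atlas, Pat, Beta, 10), (Wes, 16, 1986, Atlas, Pat, Nova, 1), (Wes, 16, 1986, Atlas, Yan, Beta, 10), (Wes, 16, 1986, Atlas, Yan, Nova, 1)}
σ[mid != 40]: keep tuples satisfying mid != 40 → {(Bo, 22, 1986, Lyra, Ola, Argo, 19), (Bo, 22, 1986, Lyra, Ola, Delta, 7), (Bo, 22, 1986, Lyra, Pat, Argo, 19), (Bo, 22, 1986, Lyra, Pat, Delta, 7), (Bo, 22, 1986, Lyra, Yan, Argo, 19), (Bo, 22, 1986, Lyra, Yan, Delta, 7), (Wes, 16, 1986, Atlas, Ola, Beta, 10), (Wes, 16, 1986, Atlas, Ola, Nova, 1), (Wes, 16, 1986, Atlas, Pat, Beta, 10), (Wes, 16, 1986, Atlas, Pat, Nova, 1), (Wes, 16, 1986, Atlas, Yan, Beta, 10), (Wes, 16, 1986, Atlas, Yan, Nova, 1)}
Keep only column(s) aname, role, sname (6 duplicate(s) eliminated): {(Bo, Lyra, Ola), (Bo, Lyra, Pat), (Bo, Lyra, Yan), (Wes, Atlas, Ola), (Wes, Atlas, Pat), (Wes, Atlas, Yan)}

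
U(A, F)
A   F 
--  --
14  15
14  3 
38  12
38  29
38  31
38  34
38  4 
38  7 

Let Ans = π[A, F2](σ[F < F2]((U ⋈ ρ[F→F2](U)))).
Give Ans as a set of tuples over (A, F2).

ρ[F→F2]: schema becomes (A, F2); tuples unchanged.
Natural join on A: {(14, 15, 15), (14, 15, 3), (14, 3, 15), (14, 3, 3), (38, 12, 12), (38, 12, 29), (38, 12, 31), (38, 12, 34), (38, 12, 4), (38, 12, 7), (38, 29, 12), (38, 29, 29), (38, 29, 31), (38, 29, 34), (38, 29, 4), (38, 29, 7), (38, 31, 12), (38, 31, 29), (38, 31, 31), (38, 31, 34), (38, 31, 4), (38, 31, 7), (38, 34, 12), (38, 34, 29), (38, 34, 31), (38, 34, 34), (38, 34, 4), (38, 34, 7), (38, 4, 12), (38, 4, 29), (38, 4, 31), (38, 4, 34), (38, 4, 4), (38, 4, 7), (38, 7, 12), (38, 7, 29), (38, 7, 31), (38, 7, 34), (38, 7, 4), (38, 7, 7)}
Apply σ_{F < F2}; surviving tuples: {(14, 3, 15), (38, 12, 29), (38, 12, 31), (38, 12, 34), (38, 29, 31), (38, 29, 34), (38, 31, 34), (38, 4, 12), (38, 4, 29), (38, 4, 31), (38, 4, 34), (38, 4, 7), (38, 7, 12), (38, 7, 29), (38, 7, 31), (38, 7, 34)}
π_{A, F2} gives {(14, 15), (38, 12), (38, 29), (38, 31), (38, 34), (38, 7)} (10 duplicate(s) eliminated).

{(14, 15), (38, 12), (38, 29), (38, 31), (38, 34), (38, 7)}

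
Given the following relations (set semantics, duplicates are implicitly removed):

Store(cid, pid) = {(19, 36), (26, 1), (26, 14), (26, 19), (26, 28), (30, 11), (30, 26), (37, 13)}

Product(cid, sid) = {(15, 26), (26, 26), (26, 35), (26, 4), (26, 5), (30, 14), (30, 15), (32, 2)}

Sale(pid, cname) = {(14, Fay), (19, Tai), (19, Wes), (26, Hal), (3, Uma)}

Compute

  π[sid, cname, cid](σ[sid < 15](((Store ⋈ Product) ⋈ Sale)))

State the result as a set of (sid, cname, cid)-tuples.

Joining Store and Product on cid yields {(26, 1, 26), (26, 1, 35), (26, 1, 4), (26, 1, 5), (26, 14, 26), (26, 14, 35), (26, 14, 4), (26, 14, 5), (26, 19, 26), (26, 19, 35), (26, 19, 4), (26, 19, 5), (26, 28, 26), (26, 28, 35), (26, 28, 4), (26, 28, 5), (30, 11, 14), (30, 11, 15), (30, 26, 14), (30, 26, 15)}.
Joining (Store ⋈ Product) and Sale on pid yields {(26, 14, 26, Fay), (26, 14, 35, Fay), (26, 14, 4, Fay), (26, 14, 5, Fay), (26, 19, 26, Tai), (26, 19, 26, Wes), (26, 19, 35, Tai), (26, 19, 35, Wes), (26, 19, 4, Tai), (26, 19, 4, Wes), (26, 19, 5, Tai), (26, 19, 5, Wes), (30, 26, 14, Hal), (30, 26, 15, Hal)}.
Apply σ_{sid < 15}; surviving tuples: {(26, 14, 4, Fay), (26, 14, 5, Fay), (26, 19, 4, Tai), (26, 19, 4, Wes), (26, 19, 5, Tai), (26, 19, 5, Wes), (30, 26, 14, Hal)}
π_{sid, cname, cid} gives {(14, Hal, 30), (4, Fay, 26), (4, Tai, 26), (4, Wes, 26), (5, Fay, 26), (5, Tai, 26), (5, Wes, 26)}.

{(14, Hal, 30), (4, Fay, 26), (4, Tai, 26), (4, Wes, 26), (5, Fay, 26), (5, Tai, 26), (5, Wes, 26)}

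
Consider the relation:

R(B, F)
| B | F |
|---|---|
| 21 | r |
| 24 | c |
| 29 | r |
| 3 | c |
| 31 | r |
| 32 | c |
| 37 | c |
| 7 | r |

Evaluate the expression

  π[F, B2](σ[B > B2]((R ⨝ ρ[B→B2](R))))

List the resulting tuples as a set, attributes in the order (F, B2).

{(c, 24), (c, 3), (c, 32), (r, 21), (r, 29), (r, 7)}

ρ[B→B2]: schema becomes (B2, F); tuples unchanged.
R ⋈ ρ[B→B2](R) (natural join on F): {(21, r, 21), (21, r, 29), (21, r, 31), (21, r, 7), (24, c, 24), (24, c, 3), (24, c, 32), (24, c, 37), (29, r, 21), (29, r, 29), (29, r, 31), (29, r, 7), (3, c, 24), (3, c, 3), (3, c, 32), (3, c, 37), (31, r, 21), (31, r, 29), (31, r, 31), (31, r, 7), (32, c, 24), (32, c, 3), (32, c, 32), (32, c, 37), (37, c, 24), (37, c, 3), (37, c, 32), (37, c, 37), (7, r, 21), (7, r, 29), (7, r, 31), (7, r, 7)}
Apply σ_{B > B2}; surviving tuples: {(21, r, 7), (24, c, 3), (29, r, 21), (29, r, 7), (31, r, 21), (31, r, 29), (31, r, 7), (32, c, 24), (32, c, 3), (37, c, 24), (37, c, 3), (37, c, 32)}
Keep only column(s) F, B2 (6 duplicate(s) eliminated): {(c, 24), (c, 3), (c, 32), (r, 21), (r, 29), (r, 7)}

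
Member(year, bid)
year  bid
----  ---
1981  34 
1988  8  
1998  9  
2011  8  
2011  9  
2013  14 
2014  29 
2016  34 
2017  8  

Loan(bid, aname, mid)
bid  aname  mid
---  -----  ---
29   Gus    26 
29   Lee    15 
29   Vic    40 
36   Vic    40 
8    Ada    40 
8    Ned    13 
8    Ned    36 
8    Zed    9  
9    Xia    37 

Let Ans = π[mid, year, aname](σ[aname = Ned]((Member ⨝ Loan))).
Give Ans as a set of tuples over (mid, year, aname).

{(13, 1988, Ned), (13, 2011, Ned), (13, 2017, Ned), (36, 1988, Ned), (36, 2011, Ned), (36, 2017, Ned)}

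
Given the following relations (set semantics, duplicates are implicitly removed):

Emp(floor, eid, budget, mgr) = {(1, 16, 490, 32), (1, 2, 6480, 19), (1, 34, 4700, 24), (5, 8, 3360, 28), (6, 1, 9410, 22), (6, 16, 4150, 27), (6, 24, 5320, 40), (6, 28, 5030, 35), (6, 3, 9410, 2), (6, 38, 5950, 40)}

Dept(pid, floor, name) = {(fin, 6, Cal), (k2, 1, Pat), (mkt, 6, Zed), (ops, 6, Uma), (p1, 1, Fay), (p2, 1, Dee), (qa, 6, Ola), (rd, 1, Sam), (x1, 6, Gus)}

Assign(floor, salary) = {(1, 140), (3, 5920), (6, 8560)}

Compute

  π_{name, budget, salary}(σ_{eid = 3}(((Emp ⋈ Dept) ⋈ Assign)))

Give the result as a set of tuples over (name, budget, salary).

Joining Emp and Dept on floor yields {(1, 16, 490, 32, k2, Pat), (1, 16, 490, 32, p1, Fay), (1, 16, 490, 32, p2, Dee), (1, 16, 490, 32, rd, Sam), (1, 2, 6480, 19, k2, Pat), (1, 2, 6480, 19, p1, Fay), (1, 2, 6480, 19, p2, Dee), (1, 2, 6480, 19, rd, Sam), (1, 34, 4700, 24, k2, Pat), (1, 34, 4700, 24, p1, Fay), (1, 34, 4700, 24, p2, Dee), (1, 34, 4700, 24, rd, Sam), (6, 1, 9410, 22, fin, Cal), (6, 1, 9410, 22, mkt, Zed), (6, 1, 9410, 22, ops, Uma), (6, 1, 9410, 22, qa, Ola), (6, 1, 9410, 22, x1, Gus), (6, 16, 4150, 27, fin, Cal), (6, 16, 4150, 27, mkt, Zed), (6, 16, 4150, 27, ops, Uma), (6, 16, 4150, 27, qa, Ola), (6, 16, 4150, 27, x1, Gus), (6, 24, 5320, 40, fin, Cal), (6, 24, 5320, 40, mkt, Zed), (6, 24, 5320, 40, ops, Uma), (6, 24, 5320, 40, qa, Ola), (6, 24, 5320, 40, x1, Gus), (6, 28, 5030, 35, fin, Cal), (6, 28, 5030, 35, mkt, Zed), (6, 28, 5030, 35, ops, Uma), (6, 28, 5030, 35, qa, Ola), (6, 28, 5030, 35, x1, Gus), (6, 3, 9410, 2, fin, Cal), (6, 3, 9410, 2, mkt, Zed), (6, 3, 9410, 2, ops, Uma), (6, 3, 9410, 2, qa, Ola), (6, 3, 9410, 2, x1, Gus), (6, 38, 5950, 40, fin, Cal), (6, 38, 5950, 40, mkt, Zed), (6, 38, 5950, 40, ops, Uma), (6, 38, 5950, 40, qa, Ola), (6, 38, 5950, 40, x1, Gus)}.
Joining (Emp ⋈ Dept) and Assign on floor yields {(1, 16, 490, 32, k2, Pat, 140), (1, 16, 490, 32, p1, Fay, 140), (1, 16, 490, 32, p2, Dee, 140), (1, 16, 490, 32, rd, Sam, 140), (1, 2, 6480, 19, k2, Pat, 140), (1, 2, 6480, 19, p1, Fay, 140), (1, 2, 6480, 19, p2, Dee, 140), (1, 2, 6480, 19, rd, Sam, 140), (1, 34, 4700, 24, k2, Pat, 140), (1, 34, 4700, 24, p1, Fay, 140), (1, 34, 4700, 24, p2, Dee, 140), (1, 34, 4700, 24, rd, Sam, 140), (6, 1, 9410, 22, fin, Cal, 8560), (6, 1, 9410, 22, mkt, Zed, 8560), (6, 1, 9410, 22, ops, Uma, 8560), (6, 1, 9410, 22, qa, Ola, 8560), (6, 1, 9410, 22, x1, Gus, 8560), (6, 16, 4150, 27, fin, Cal, 8560), (6, 16, 4150, 27, mkt, Zed, 8560), (6, 16, 4150, 27, ops, Uma, 8560), (6, 16, 4150, 27, qa, Ola, 8560), (6, 16, 4150, 27, x1, Gus, 8560), (6, 24, 5320, 40, fin, Cal, 8560), (6, 24, 5320, 40, mkt, Zed, 8560), (6, 24, 5320, 40, ops, Uma, 8560), (6, 24, 5320, 40, qa, Ola, 8560), (6, 24, 5320, 40, x1, Gus, 8560), (6, 28, 5030, 35, fin, Cal, 8560), (6, 28, 5030, 35, mkt, Zed, 8560), (6, 28, 5030, 35, ops, Uma, 8560), (6, 28, 5030, 35, qa, Ola, 8560), (6, 28, 5030, 35, x1, Gus, 8560), (6, 3, 9410, 2, fin, Cal, 8560), (6, 3, 9410, 2, mkt, Zed, 8560), (6, 3, 9410, 2, ops, Uma, 8560), (6, 3, 9410, 2, qa, Ola, 8560), (6, 3, 9410, 2, x1, Gus, 8560), (6, 38, 5950, 40, fin, Cal, 8560), (6, 38, 5950, 40, mkt, Zed, 8560), (6, 38, 5950, 40, ops, Uma, 8560), (6, 38, 5950, 40, qa, Ola, 8560), (6, 38, 5950, 40, x1, Gus, 8560)}.
Apply σ_{eid = 3}; surviving tuples: {(6, 3, 9410, 2, fin, Cal, 8560), (6, 3, 9410, 2, mkt, Zed, 8560), (6, 3, 9410, 2, ops, Uma, 8560), (6, 3, 9410, 2, qa, Ola, 8560), (6, 3, 9410, 2, x1, Gus, 8560)}
π[name, budget, salary]: project onto (name, budget, salary) → {(Cal, 9410, 8560), (Gus, 9410, 8560), (Ola, 9410, 8560), (Uma, 9410, 8560), (Zed, 9410, 8560)}

{(Cal, 9410, 8560), (Gus, 9410, 8560), (Ola, 9410, 8560), (Uma, 9410, 8560), (Zed, 9410, 8560)}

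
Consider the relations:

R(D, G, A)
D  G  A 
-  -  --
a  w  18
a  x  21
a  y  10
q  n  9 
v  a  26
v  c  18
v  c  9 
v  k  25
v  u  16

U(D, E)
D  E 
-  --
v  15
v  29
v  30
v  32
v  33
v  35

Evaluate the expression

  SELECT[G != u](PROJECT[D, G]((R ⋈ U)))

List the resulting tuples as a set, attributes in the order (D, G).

{(v, a), (v, c), (v, k)}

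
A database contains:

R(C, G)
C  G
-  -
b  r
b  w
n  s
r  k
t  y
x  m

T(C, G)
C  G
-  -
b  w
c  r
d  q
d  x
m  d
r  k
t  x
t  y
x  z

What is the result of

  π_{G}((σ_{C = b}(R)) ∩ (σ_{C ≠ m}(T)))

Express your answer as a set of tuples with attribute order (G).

Filtering on C = b leaves {(b, r), (b, w)}.
Filtering on C ≠ m leaves {(b, w), (c, r), (d, q), (d, x), (r, k), (t, x), (t, y), (x, z)}.
Taking the intersection: {(b, w)}
π_{G} gives {w}.

{w}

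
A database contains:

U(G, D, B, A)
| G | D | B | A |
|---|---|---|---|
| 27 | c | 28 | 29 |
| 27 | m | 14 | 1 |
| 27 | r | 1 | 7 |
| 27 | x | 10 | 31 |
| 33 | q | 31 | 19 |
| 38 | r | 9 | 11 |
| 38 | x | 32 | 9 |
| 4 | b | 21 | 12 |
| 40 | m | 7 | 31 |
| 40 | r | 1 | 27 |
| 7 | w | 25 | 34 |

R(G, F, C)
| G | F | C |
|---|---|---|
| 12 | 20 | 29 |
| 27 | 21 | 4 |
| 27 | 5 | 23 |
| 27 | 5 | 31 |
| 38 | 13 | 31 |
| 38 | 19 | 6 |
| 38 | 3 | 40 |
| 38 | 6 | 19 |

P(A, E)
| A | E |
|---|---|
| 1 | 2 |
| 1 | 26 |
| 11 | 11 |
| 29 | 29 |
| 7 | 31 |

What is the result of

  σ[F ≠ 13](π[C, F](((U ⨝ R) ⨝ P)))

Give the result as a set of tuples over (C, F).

{(19, 6), (23, 5), (31, 5), (4, 21), (40, 3), (6, 19)}

U ⋈ R (natural join on G): {(27, c, 28, 29, 21, 4), (27, c, 28, 29, 5, 23), (27, c, 28, 29, 5, 31), (27, m, 14, 1, 21, 4), (27, m, 14, 1, 5, 23), (27, m, 14, 1, 5, 31), (27, r, 1, 7, 21, 4), (27, r, 1, 7, 5, 23), (27, r, 1, 7, 5, 31), (27, x, 10, 31, 21, 4), (27, x, 10, 31, 5, 23), (27, x, 10, 31, 5, 31), (38, r, 9, 11, 13, 31), (38, r, 9, 11, 19, 6), (38, r, 9, 11, 3, 40), (38, r, 9, 11, 6, 19), (38, x, 32, 9, 13, 31), (38, x, 32, 9, 19, 6), (38, x, 32, 9, 3, 40), (38, x, 32, 9, 6, 19)}
(U ⨝ R) ⋈ P (natural join on A): {(27, c, 28, 29, 21, 4, 29), (27, c, 28, 29, 5, 23, 29), (27, c, 28, 29, 5, 31, 29), (27, m, 14, 1, 21, 4, 2), (27, m, 14, 1, 21, 4, 26), (27, m, 14, 1, 5, 23, 2), (27, m, 14, 1, 5, 23, 26), (27, m, 14, 1, 5, 31, 2), (27, m, 14, 1, 5, 31, 26), (27, r, 1, 7, 21, 4, 31), (27, r, 1, 7, 5, 23, 31), (27, r, 1, 7, 5, 31, 31), (38, r, 9, 11, 13, 31, 11), (38, r, 9, 11, 19, 6, 11), (38, r, 9, 11, 3, 40, 11), (38, r, 9, 11, 6, 19, 11)}
Keep only column(s) C, F (9 duplicate(s) eliminated): {(19, 6), (23, 5), (31, 13), (31, 5), (4, 21), (40, 3), (6, 19)}
σ[F ≠ 13]: keep tuples satisfying F ≠ 13 → {(19, 6), (23, 5), (31, 5), (4, 21), (40, 3), (6, 19)}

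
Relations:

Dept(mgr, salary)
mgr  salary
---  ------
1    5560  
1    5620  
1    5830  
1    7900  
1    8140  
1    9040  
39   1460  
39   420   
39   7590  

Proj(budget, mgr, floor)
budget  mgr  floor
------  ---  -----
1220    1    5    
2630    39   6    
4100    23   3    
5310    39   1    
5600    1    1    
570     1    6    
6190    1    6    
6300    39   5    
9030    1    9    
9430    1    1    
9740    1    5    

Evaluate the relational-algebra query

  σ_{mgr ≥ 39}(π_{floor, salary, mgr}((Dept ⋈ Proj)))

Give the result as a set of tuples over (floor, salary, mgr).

Joining Dept and Proj on mgr yields {(1, 5560, 1220, 5), (1, 5560, 5600, 1), (1, 5560, 570, 6), (1, 5560, 6190, 6), (1, 5560, 9030, 9), (1, 5560, 9430, 1), (1, 5560, 9740, 5), (1, 5620, 1220, 5), (1, 5620, 5600, 1), (1, 5620, 570, 6), (1, 5620, 6190, 6), (1, 5620, 9030, 9), (1, 5620, 9430, 1), (1, 5620, 9740, 5), (1, 5830, 1220, 5), (1, 5830, 5600, 1), (1, 5830, 570, 6), (1, 5830, 6190, 6), (1, 5830, 9030, 9), (1, 5830, 9430, 1), (1, 5830, 9740, 5), (1, 7900, 1220, 5), (1, 7900, 5600, 1), (1, 7900, 570, 6), (1, 7900, 6190, 6), (1, 7900, 9030, 9), (1, 7900, 9430, 1), (1, 7900, 9740, 5), (1, 8140, 1220, 5), (1, 8140, 5600, 1), (1, 8140, 570, 6), (1, 8140, 6190, 6), (1, 8140, 9030, 9), (1, 8140, 9430, 1), (1, 8140, 9740, 5), (1, 9040, 1220, 5), (1, 9040, 5600, 1), (1, 9040, 570, 6), (1, 9040, 6190, 6), (1, 9040, 9030, 9), (1, 9040, 9430, 1), (1, 9040, 9740, 5), (39, 1460, 2630, 6), (39, 1460, 5310, 1), (39, 1460, 6300, 5), (39, 420, 2630, 6), (39, 420, 5310, 1), (39, 420, 6300, 5), (39, 7590, 2630, 6), (39, 7590, 5310, 1), (39, 7590, 6300, 5)}.
π[floor, salary, mgr]: project onto (floor, salary, mgr) (18 duplicate(s) eliminated) → {(1, 1460, 39), (1, 420, 39), (1, 5560, 1), (1, 5620, 1), (1, 5830, 1), (1, 7590, 39), (1, 7900, 1), (1, 8140, 1), (1, 9040, 1), (5, 1460, 39), (5, 420, 39), (5, 5560, 1), (5, 5620, 1), (5, 5830, 1), (5, 7590, 39), (5, 7900, 1), (5, 8140, 1), (5, 9040, 1), (6, 1460, 39), (6, 420, 39), (6, 5560, 1), (6, 5620, 1), (6, 5830, 1), (6, 7590, 39), (6, 7900, 1), (6, 8140, 1), (6, 9040, 1), (9, 5560, 1), (9, 5620, 1), (9, 5830, 1), (9, 7900, 1), (9, 8140, 1), (9, 9040, 1)}
Selection mgr ≥ 39: {(1, 1460, 39), (1, 420, 39), (1, 7590, 39), (5, 1460, 39), (5, 420, 39), (5, 7590, 39), (6, 1460, 39), (6, 420, 39), (6, 7590, 39)}

{(1, 1460, 39), (1, 420, 39), (1, 7590, 39), (5, 1460, 39), (5, 420, 39), (5, 7590, 39), (6, 1460, 39), (6, 420, 39), (6, 7590, 39)}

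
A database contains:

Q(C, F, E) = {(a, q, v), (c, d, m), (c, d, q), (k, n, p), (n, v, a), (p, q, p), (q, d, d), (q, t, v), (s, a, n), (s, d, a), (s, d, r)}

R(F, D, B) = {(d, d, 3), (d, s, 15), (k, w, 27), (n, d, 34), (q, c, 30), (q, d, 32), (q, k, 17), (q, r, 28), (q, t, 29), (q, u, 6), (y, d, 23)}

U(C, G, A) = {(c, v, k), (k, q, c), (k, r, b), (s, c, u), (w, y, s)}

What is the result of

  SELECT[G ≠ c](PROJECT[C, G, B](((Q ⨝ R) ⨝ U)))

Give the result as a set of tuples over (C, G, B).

{(c, v, 15), (c, v, 3), (k, q, 34), (k, r, 34)}

Q ⋈ R (natural join on F): {(a, q, v, c, 30), (a, q, v, d, 32), (a, q, v, k, 17), (a, q, v, r, 28), (a, q, v, t, 29), (a, q, v, u, 6), (c, d, m, d, 3), (c, d, m, s, 15), (c, d, q, d, 3), (c, d, q, s, 15), (k, n, p, d, 34), (p, q, p, c, 30), (p, q, p, d, 32), (p, q, p, k, 17), (p, q, p, r, 28), (p, q, p, t, 29), (p, q, p, u, 6), (q, d, d, d, 3), (q, d, d, s, 15), (s, d, a, d, 3), (s, d, a, s, 15), (s, d, r, d, 3), (s, d, r, s, 15)}
(Q ⨝ R) ⋈ U (natural join on C): {(c, d, m, d, 3, v, k), (c, d, m, s, 15, v, k), (c, d, q, d, 3, v, k), (c, d, q, s, 15, v, k), (k, n, p, d, 34, q, c), (k, n, p, d, 34, r, b), (s, d, a, d, 3, c, u), (s, d, a, s, 15, c, u), (s, d, r, d, 3, c, u), (s, d, r, s, 15, c, u)}
π_{C, G, B} gives {(c, v, 15), (c, v, 3), (k, q, 34), (k, r, 34), (s, c, 15), (s, c, 3)} (4 duplicate(s) eliminated).
Apply σ_{G ≠ c}; surviving tuples: {(c, v, 15), (c, v, 3), (k, q, 34), (k, r, 34)}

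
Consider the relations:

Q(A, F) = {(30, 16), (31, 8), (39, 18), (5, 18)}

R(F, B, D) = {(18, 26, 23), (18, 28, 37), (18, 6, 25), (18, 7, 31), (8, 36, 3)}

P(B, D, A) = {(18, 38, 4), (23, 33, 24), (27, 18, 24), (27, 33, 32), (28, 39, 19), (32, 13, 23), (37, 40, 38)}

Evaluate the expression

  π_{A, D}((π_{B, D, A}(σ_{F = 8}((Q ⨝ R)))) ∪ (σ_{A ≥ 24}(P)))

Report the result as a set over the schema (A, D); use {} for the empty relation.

Natural join on F: {(31, 8, 36, 3), (39, 18, 26, 23), (39, 18, 28, 37), (39, 18, 6, 25), (39, 18, 7, 31), (5, 18, 26, 23), (5, 18, 28, 37), (5, 18, 6, 25), (5, 18, 7, 31)}
Apply σ_{F = 8}; surviving tuples: {(31, 8, 36, 3)}
Keep only column(s) B, D, A: {(36, 3, 31)}
Apply σ_{A ≥ 24}; surviving tuples: {(23, 33, 24), (27, 18, 24), (27, 33, 32), (37, 40, 38)}
Set union of the two operands is {(23, 33, 24), (27, 18, 24), (27, 33, 32), (36, 3, 31), (37, 40, 38)}.
Keep only column(s) A, D: {(24, 18), (24, 33), (31, 3), (32, 33), (38, 40)}

{(24, 18), (24, 33), (31, 3), (32, 33), (38, 40)}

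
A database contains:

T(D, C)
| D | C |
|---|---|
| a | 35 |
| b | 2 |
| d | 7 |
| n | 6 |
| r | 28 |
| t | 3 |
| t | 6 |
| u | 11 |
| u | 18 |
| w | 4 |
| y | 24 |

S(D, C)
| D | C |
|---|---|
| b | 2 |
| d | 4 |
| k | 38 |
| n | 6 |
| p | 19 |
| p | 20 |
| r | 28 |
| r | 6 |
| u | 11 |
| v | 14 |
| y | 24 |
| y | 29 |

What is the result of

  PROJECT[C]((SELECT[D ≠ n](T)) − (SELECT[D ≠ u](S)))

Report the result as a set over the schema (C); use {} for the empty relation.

Apply σ_{D ≠ n}; surviving tuples: {(a, 35), (b, 2), (d, 7), (r, 28), (t, 3), (t, 6), (u, 11), (u, 18), (w, 4), (y, 24)}
Apply σ_{D ≠ u}; surviving tuples: {(b, 2), (d, 4), (k, 38), (n, 6), (p, 19), (p, 20), (r, 28), (r, 6), (v, 14), (y, 24), (y, 29)}
Difference: {(a, 35), (b, 2), (d, 7), (r, 28), (t, 3), (t, 6), (u, 11), (u, 18), (w, 4), (y, 24)} with {(b, 2), (d, 4), (k, 38), (n, 6), (p, 19), (p, 20), (r, 28), (r, 6), (v, 14), (y, 24), (y, 29)} → {(a, 35), (d, 7), (t, 3), (t, 6), (u, 11), (u, 18), (w, 4)}
Keep only column(s) C: {11, 18, 3, 35, 4, 6, 7}

{11, 18, 3, 35, 4, 6, 7}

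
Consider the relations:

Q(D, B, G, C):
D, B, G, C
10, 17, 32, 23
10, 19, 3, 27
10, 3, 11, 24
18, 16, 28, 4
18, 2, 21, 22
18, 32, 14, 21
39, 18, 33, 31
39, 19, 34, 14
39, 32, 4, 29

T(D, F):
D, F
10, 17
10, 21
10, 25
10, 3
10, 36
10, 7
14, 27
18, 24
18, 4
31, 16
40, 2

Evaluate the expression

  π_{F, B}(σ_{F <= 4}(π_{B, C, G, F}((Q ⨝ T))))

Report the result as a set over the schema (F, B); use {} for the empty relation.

{(3, 17), (3, 19), (3, 3), (4, 16), (4, 2), (4, 32)}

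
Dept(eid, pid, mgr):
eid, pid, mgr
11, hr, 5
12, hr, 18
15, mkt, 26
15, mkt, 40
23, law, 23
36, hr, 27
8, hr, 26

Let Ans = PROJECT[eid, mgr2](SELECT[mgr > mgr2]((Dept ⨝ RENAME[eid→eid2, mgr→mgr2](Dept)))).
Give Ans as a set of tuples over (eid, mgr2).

ρ[eid→eid2, mgr→mgr2]: schema becomes (eid2, pid, mgr2); tuples unchanged.
Dept ⋈ RENAME[eid→eid2, mgr→mgr2](Dept) (natural join on pid): {(11, hr, 5, 11, 5), (11, hr, 5, 12, 18), (11, hr, 5, 36, 27), (11, hr, 5, 8, 26), (12, hr, 18, 11, 5), (12, hr, 18, 12, 18), (12, hr, 18, 36, 27), (12, hr, 18, 8, 26), (15, mkt, 26, 15, 26), (15, mkt, 26, 15, 40), (15, mkt, 40, 15, 26), (15, mkt, 40, 15, 40), (23, law, 23, 23, 23), (36, hr, 27, 11, 5), (36, hr, 27, 12, 18), (36, hr, 27, 36, 27), (36, hr, 27, 8, 26), (8, hr, 26, 11, 5), (8, hr, 26, 12, 18), (8, hr, 26, 36, 27), (8, hr, 26, 8, 26)}
σ[mgr > mgr2]: keep tuples satisfying mgr > mgr2 → {(12, hr, 18, 11, 5), (15, mkt, 40, 15, 26), (36, hr, 27, 11, 5), (36, hr, 27, 12, 18), (36, hr, 27, 8, 26), (8, hr, 26, 11, 5), (8, hr, 26, 12, 18)}
π[eid, mgr2]: project onto (eid, mgr2) → {(12, 5), (15, 26), (36, 18), (36, 26), (36, 5), (8, 18), (8, 5)}

{(12, 5), (15, 26), (36, 18), (36, 26), (36, 5), (8, 18), (8, 5)}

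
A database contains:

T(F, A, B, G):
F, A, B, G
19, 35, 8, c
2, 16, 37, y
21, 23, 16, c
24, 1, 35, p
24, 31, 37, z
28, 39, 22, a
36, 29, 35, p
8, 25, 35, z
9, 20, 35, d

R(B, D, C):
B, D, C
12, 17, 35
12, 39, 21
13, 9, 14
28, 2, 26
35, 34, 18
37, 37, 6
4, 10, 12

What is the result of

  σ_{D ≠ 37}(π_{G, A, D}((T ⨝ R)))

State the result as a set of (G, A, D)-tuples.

{(d, 20, 34), (p, 1, 34), (p, 29, 34), (z, 25, 34)}

T ⋈ R (natural join on B): {(2, 16, 37, y, 37, 6), (24, 1, 35, p, 34, 18), (24, 31, 37, z, 37, 6), (36, 29, 35, p, 34, 18), (8, 25, 35, z, 34, 18), (9, 20, 35, d, 34, 18)}
π[G, A, D]: project onto (G, A, D) → {(d, 20, 34), (p, 1, 34), (p, 29, 34), (y, 16, 37), (z, 25, 34), (z, 31, 37)}
σ[D ≠ 37]: keep tuples satisfying D ≠ 37 → {(d, 20, 34), (p, 1, 34), (p, 29, 34), (z, 25, 34)}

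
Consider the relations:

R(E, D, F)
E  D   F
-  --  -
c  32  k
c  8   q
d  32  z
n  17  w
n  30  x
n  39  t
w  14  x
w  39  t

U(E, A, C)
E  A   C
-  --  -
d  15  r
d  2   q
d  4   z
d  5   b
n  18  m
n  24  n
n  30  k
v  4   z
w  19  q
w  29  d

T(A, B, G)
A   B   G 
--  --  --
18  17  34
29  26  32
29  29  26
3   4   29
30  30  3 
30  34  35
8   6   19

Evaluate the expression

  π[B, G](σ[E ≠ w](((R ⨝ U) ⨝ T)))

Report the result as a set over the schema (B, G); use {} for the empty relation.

{(17, 34), (30, 3), (34, 35)}

Natural join on E: {(d, 32, z, 15, r), (d, 32, z, 2, q), (d, 32, z, 4, z), (d, 32, z, 5, b), (n, 17, w, 18, m), (n, 17, w, 24, n), (n, 17, w, 30, k), (n, 30, x, 18, m), (n, 30, x, 24, n), (n, 30, x, 30, k), (n, 39, t, 18, m), (n, 39, t, 24, n), (n, 39, t, 30, k), (w, 14, x, 19, q), (w, 14, x, 29, d), (w, 39, t, 19, q), (w, 39, t, 29, d)}
Natural join on A: {(n, 17, w, 18, m, 17, 34), (n, 17, w, 30, k, 30, 3), (n, 17, w, 30, k, 34, 35), (n, 30, x, 18, m, 17, 34), (n, 30, x, 30, k, 30, 3), (n, 30, x, 30, k, 34, 35), (n, 39, t, 18, m, 17, 34), (n, 39, t, 30, k, 30, 3), (n, 39, t, 30, k, 34, 35), (w, 14, x, 29, d, 26, 32), (w, 14, x, 29, d, 29, 26), (w, 39, t, 29, d, 26, 32), (w, 39, t, 29, d, 29, 26)}
Apply σ_{E ≠ w}; surviving tuples: {(n, 17, w, 18, m, 17, 34), (n, 17, w, 30, k, 30, 3), (n, 17, w, 30, k, 34, 35), (n, 30, x, 18, m, 17, 34), (n, 30, x, 30, k, 30, 3), (n, 30, x, 30, k, 34, 35), (n, 39, t, 18, m, 17, 34), (n, 39, t, 30, k, 30, 3), (n, 39, t, 30, k, 34, 35)}
π[B, G]: project onto (B, G) (6 duplicate(s) eliminated) → {(17, 34), (30, 3), (34, 35)}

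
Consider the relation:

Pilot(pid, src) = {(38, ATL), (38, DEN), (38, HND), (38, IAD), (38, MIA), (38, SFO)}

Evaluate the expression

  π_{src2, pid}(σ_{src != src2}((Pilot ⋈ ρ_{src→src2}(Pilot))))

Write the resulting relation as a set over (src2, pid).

{(ATL, 38), (DEN, 38), (HND, 38), (IAD, 38), (MIA, 38), (SFO, 38)}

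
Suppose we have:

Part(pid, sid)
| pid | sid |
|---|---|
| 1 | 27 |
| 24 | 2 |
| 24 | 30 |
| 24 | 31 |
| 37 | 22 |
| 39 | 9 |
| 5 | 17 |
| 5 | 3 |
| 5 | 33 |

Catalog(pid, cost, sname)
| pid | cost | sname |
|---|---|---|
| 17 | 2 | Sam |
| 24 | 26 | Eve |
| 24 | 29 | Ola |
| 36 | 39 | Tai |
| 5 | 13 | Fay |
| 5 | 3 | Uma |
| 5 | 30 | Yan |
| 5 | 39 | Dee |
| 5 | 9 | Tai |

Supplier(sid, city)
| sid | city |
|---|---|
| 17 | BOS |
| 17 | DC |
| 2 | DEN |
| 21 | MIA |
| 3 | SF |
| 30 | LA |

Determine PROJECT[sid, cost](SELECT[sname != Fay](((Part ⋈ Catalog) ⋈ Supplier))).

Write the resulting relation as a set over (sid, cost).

Part ⋈ Catalog (natural join on pid): {(24, 2, 26, Eve), (24, 2, 29, Ola), (24, 30, 26, Eve), (24, 30, 29, Ola), (24, 31, 26, Eve), (24, 31, 29, Ola), (5, 17, 13, Fay), (5, 17, 3, Uma), (5, 17, 30, Yan), (5, 17, 39, Dee), (5, 17, 9, Tai), (5, 3, 13, Fay), (5, 3, 3, Uma), (5, 3, 30, Yan), (5, 3, 39, Dee), (5, 3, 9, Tai), (5, 33, 13, Fay), (5, 33, 3, Uma), (5, 33, 30, Yan), (5, 33, 39, Dee), (5, 33, 9, Tai)}
(Part ⋈ Catalog) ⋈ Supplier (natural join on sid): {(24, 2, 26, Eve, DEN), (24, 2, 29, Ola, DEN), (24, 30, 26, Eve, LA), (24, 30, 29, Ola, LA), (5, 17, 13, Fay, BOS), (5, 17, 13, Fay, DC), (5, 17, 3, Uma, BOS), (5, 17, 3, Uma, DC), (5, 17, 30, Yan, BOS), (5, 17, 30, Yan, DC), (5, 17, 39, Dee, BOS), (5, 17, 39, Dee, DC), (5, 17, 9, Tai, BOS), (5, 17, 9, Tai, DC), (5, 3, 13, Fay, SF), (5, 3, 3, Uma, SF), (5, 3, 30, Yan, SF), (5, 3, 39, Dee, SF), (5, 3, 9, Tai, SF)}
Filtering on sname != Fay leaves {(24, 2, 26, Eve, DEN), (24, 2, 29, Ola, DEN), (24, 30, 26, Eve, LA), (24, 30, 29, Ola, LA), (5, 17, 3, Uma, BOS), (5, 17, 3, Uma, DC), (5, 17, 30, Yan, BOS), (5, 17, 30, Yan, DC), (5, 17, 39, Dee, BOS), (5, 17, 39, Dee, DC), (5, 17, 9, Tai, BOS), (5, 17, 9, Tai, DC), (5, 3, 3, Uma, SF), (5, 3, 30, Yan, SF), (5, 3, 39, Dee, SF), (5, 3, 9, Tai, SF)}.
π_{sid, cost} gives {(17, 3), (17, 30), (17, 39), (17, 9), (2, 26), (2, 29), (3, 3), (3, 30), (3, 39), (3, 9), (30, 26), (30, 29)} (4 duplicate(s) eliminated).

{(17, 3), (17, 30), (17, 39), (17, 9), (2, 26), (2, 29), (3, 3), (3, 30), (3, 39), (3, 9), (30, 26), (30, 29)}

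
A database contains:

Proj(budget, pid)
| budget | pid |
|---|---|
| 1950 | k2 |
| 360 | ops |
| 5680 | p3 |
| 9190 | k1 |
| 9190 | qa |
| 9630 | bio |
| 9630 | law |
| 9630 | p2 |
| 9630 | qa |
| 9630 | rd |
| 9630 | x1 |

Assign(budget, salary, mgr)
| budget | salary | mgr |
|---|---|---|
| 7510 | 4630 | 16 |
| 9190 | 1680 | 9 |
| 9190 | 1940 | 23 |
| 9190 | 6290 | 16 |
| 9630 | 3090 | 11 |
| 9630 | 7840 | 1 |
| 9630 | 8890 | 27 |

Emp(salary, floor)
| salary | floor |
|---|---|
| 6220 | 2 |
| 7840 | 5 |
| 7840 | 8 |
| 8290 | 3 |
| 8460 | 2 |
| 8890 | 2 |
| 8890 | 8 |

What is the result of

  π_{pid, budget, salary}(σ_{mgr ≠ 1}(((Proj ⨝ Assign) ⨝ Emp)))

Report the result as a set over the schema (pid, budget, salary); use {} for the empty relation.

{(bio, 9630, 8890), (law, 9630, 8890), (p2, 9630, 8890), (qa, 9630, 8890), (rd, 9630, 8890), (x1, 9630, 8890)}

Joining Proj and Assign on budget yields {(9190, k1, 1680, 9), (9190, k1, 1940, 23), (9190, k1, 6290, 16), (9190, qa, 1680, 9), (9190, qa, 1940, 23), (9190, qa, 6290, 16), (9630, bio, 3090, 11), (9630, bio, 7840, 1), (9630, bio, 8890, 27), (9630, law, 3090, 11), (9630, law, 7840, 1), (9630, law, 8890, 27), (9630, p2, 3090, 11), (9630, p2, 7840, 1), (9630, p2, 8890, 27), (9630, qa, 3090, 11), (9630, qa, 7840, 1), (9630, qa, 8890, 27), (9630, rd, 3090, 11), (9630, rd, 7840, 1), (9630, rd, 8890, 27), (9630, x1, 3090, 11), (9630, x1, 7840, 1), (9630, x1, 8890, 27)}.
Joining (Proj ⨝ Assign) and Emp on salary yields {(9630, bio, 7840, 1, 5), (9630, bio, 7840, 1, 8), (9630, bio, 8890, 27, 2), (9630, bio, 8890, 27, 8), (9630, law, 7840, 1, 5), (9630, law, 7840, 1, 8), (9630, law, 8890, 27, 2), (9630, law, 8890, 27, 8), (9630, p2, 7840, 1, 5), (9630, p2, 7840, 1, 8), (9630, p2, 8890, 27, 2), (9630, p2, 8890, 27, 8), (9630, qa, 7840, 1, 5), (9630, qa, 7840, 1, 8), (9630, qa, 8890, 27, 2), (9630, qa, 8890, 27, 8), (9630, rd, 7840, 1, 5), (9630, rd, 7840, 1, 8), (9630, rd, 8890, 27, 2), (9630, rd, 8890, 27, 8), (9630, x1, 7840, 1, 5), (9630, x1, 7840, 1, 8), (9630, x1, 8890, 27, 2), (9630, x1, 8890, 27, 8)}.
Filtering on mgr ≠ 1 leaves {(9630, bio, 8890, 27, 2), (9630, bio, 8890, 27, 8), (9630, law, 8890, 27, 2), (9630, law, 8890, 27, 8), (9630, p2, 8890, 27, 2), (9630, p2, 8890, 27, 8), (9630, qa, 8890, 27, 2), (9630, qa, 8890, 27, 8), (9630, rd, 8890, 27, 2), (9630, rd, 8890, 27, 8), (9630, x1, 8890, 27, 2), (9630, x1, 8890, 27, 8)}.
Keep only column(s) pid, budget, salary (6 duplicate(s) eliminated): {(bio, 9630, 8890), (law, 9630, 8890), (p2, 9630, 8890), (qa, 9630, 8890), (rd, 9630, 8890), (x1, 9630, 8890)}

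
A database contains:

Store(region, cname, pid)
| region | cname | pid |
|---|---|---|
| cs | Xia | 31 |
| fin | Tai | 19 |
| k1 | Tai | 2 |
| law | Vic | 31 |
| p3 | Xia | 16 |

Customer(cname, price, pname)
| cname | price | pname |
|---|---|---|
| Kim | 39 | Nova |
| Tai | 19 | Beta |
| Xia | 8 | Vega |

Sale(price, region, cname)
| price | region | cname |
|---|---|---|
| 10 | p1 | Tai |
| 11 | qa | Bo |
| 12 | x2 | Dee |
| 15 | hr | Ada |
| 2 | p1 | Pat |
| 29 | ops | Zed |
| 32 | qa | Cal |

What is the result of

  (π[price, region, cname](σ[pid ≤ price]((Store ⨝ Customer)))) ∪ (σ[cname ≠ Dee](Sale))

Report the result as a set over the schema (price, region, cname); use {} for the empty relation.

{(10, p1, Tai), (11, qa, Bo), (15, hr, Ada), (19, fin, Tai), (19, k1, Tai), (2, p1, Pat), (29, ops, Zed), (32, qa, Cal)}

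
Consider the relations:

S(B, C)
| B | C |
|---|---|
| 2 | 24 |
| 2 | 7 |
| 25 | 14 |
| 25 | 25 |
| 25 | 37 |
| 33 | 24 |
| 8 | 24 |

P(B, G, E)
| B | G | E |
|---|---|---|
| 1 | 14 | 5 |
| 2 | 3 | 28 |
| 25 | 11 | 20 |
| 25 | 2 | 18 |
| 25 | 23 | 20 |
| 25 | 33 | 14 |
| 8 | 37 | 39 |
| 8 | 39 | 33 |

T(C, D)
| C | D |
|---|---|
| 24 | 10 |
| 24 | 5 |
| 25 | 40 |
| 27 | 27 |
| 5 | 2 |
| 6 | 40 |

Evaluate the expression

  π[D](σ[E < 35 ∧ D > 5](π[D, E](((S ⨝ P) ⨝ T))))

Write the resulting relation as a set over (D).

{10, 40}

Natural join on B: {(2, 24, 3, 28), (2, 7, 3, 28), (25, 14, 11, 20), (25, 14, 2, 18), (25, 14, 23, 20), (25, 14, 33, 14), (25, 25, 11, 20), (25, 25, 2, 18), (25, 25, 23, 20), (25, 25, 33, 14), (25, 37, 11, 20), (25, 37, 2, 18), (25, 37, 23, 20), (25, 37, 33, 14), (8, 24, 37, 39), (8, 24, 39, 33)}
Natural join on C: {(2, 24, 3, 28, 10), (2, 24, 3, 28, 5), (25, 25, 11, 20, 40), (25, 25, 2, 18, 40), (25, 25, 23, 20, 40), (25, 25, 33, 14, 40), (8, 24, 37, 39, 10), (8, 24, 37, 39, 5), (8, 24, 39, 33, 10), (8, 24, 39, 33, 5)}
π_{D, E} gives {(10, 28), (10, 33), (10, 39), (40, 14), (40, 18), (40, 20), (5, 28), (5, 33), (5, 39)} (1 duplicate(s) eliminated).
σ[E < 35 ∧ D > 5]: keep tuples satisfying E < 35 ∧ D > 5 → {(10, 28), (10, 33), (40, 14), (40, 18), (40, 20)}
π_{D} gives {10, 40} (3 duplicate(s) eliminated).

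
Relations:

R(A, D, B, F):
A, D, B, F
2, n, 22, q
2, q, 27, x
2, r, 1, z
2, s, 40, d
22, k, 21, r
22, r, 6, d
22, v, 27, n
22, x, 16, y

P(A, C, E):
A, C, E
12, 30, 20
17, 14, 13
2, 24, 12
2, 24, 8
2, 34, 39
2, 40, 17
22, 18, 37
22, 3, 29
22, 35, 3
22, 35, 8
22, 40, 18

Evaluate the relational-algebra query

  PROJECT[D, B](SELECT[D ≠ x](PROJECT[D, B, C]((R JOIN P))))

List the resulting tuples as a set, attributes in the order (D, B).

Natural join on A: {(2, n, 22, q, 24, 12), (2, n, 22, q, 24, 8), (2, n, 22, q, 34, 39), (2, n, 22, q, 40, 17), (2, q, 27, x, 24, 12), (2, q, 27, x, 24, 8), (2, q, 27, x, 34, 39), (2, q, 27, x, 40, 17), (2, r, 1, z, 24, 12), (2, r, 1, z, 24, 8), (2, r, 1, z, 34, 39), (2, r, 1, z, 40, 17), (2, s, 40, d, 24, 12), (2, s, 40, d, 24, 8), (2, s, 40, d, 34, 39), (2, s, 40, d, 40, 17), (22, k, 21, r, 18, 37), (22, k, 21, r, 3, 29), (22, k, 21, r, 35, 3), (22, k, 21, r, 35, 8), (22, k, 21, r, 40, 18), (22, r, 6, d, 18, 37), (22, r, 6, d, 3, 29), (22, r, 6, d, 35, 3), (22, r, 6, d, 35, 8), (22, r, 6, d, 40, 18), (22, v, 27, n, 18, 37), (22, v, 27, n, 3, 29), (22, v, 27, n, 35, 3), (22, v, 27, n, 35, 8), (22, v, 27, n, 40, 18), (22, x, 16, y, 18, 37), (22, x, 16, y, 3, 29), (22, x, 16, y, 35, 3), (22, x, 16, y, 35, 8), (22, x, 16, y, 40, 18)}
Keep only column(s) D, B, C (8 duplicate(s) eliminated): {(k, 21, 18), (k, 21, 3), (k, 21, 35), (k, 21, 40), (n, 22, 24), (n, 22, 34), (n, 22, 40), (q, 27, 24), (q, 27, 34), (q, 27, 40), (r, 1, 24), (r, 1, 34), (r, 1, 40), (r, 6, 18), (r, 6, 3), (r, 6, 35), (r, 6, 40), (s, 40, 24), (s, 40, 34), (s, 40, 40), (v, 27, 18), (v, 27, 3), (v, 27, 35), (v, 27, 40), (x, 16, 18), (x, 16, 3), (x, 16, 35), (x, 16, 40)}
Selection D ≠ x: {(k, 21, 18), (k, 21, 3), (k, 21, 35), (k, 21, 40), (n, 22, 24), (n, 22, 34), (n, 22, 40), (q, 27, 24), (q, 27, 34), (q, 27, 40), (r, 1, 24), (r, 1, 34), (r, 1, 40), (r, 6, 18), (r, 6, 3), (r, 6, 35), (r, 6, 40), (s, 40, 24), (s, 40, 34), (s, 40, 40), (v, 27, 18), (v, 27, 3), (v, 27, 35), (v, 27, 40)}
Keep only column(s) D, B (17 duplicate(s) eliminated): {(k, 21), (n, 22), (q, 27), (r, 1), (r, 6), (s, 40), (v, 27)}

{(k, 21), (n, 22), (q, 27), (r, 1), (r, 6), (s, 40), (v, 27)}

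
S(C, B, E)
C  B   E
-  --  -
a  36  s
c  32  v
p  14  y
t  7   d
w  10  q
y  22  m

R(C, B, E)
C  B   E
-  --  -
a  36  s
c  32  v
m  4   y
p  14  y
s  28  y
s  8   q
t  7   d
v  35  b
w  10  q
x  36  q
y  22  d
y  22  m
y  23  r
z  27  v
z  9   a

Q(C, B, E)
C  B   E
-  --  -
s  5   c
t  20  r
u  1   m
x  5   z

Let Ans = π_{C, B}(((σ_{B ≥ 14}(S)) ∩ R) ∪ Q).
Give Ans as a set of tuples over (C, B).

{(a, 36), (c, 32), (p, 14), (s, 5), (t, 20), (u, 1), (x, 5), (y, 22)}

Apply σ_{B ≥ 14}; surviving tuples: {(a, 36, s), (c, 32, v), (p, 14, y), (y, 22, m)}
Set intersection of the two operands is {(a, 36, s), (c, 32, v), (p, 14, y), (y, 22, m)}.
Set union of the two operands is {(a, 36, s), (c, 32, v), (p, 14, y), (s, 5, c), (t, 20, r), (u, 1, m), (x, 5, z), (y, 22, m)}.
π[C, B]: project onto (C, B) → {(a, 36), (c, 32), (p, 14), (s, 5), (t, 20), (u, 1), (x, 5), (y, 22)}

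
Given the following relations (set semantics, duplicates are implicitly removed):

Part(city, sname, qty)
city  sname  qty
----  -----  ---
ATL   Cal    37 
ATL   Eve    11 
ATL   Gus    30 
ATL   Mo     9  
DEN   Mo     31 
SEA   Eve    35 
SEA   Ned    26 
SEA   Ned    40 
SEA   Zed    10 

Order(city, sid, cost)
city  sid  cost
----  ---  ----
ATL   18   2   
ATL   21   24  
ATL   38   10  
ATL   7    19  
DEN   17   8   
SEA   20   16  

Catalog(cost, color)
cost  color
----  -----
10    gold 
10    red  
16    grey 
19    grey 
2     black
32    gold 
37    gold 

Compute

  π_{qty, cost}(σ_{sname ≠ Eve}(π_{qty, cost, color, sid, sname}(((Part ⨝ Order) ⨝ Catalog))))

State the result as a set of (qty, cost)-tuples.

Joining Part and Order on city yields {(ATL, Cal, 37, 18, 2), (ATL, Cal, 37, 21, 24), (ATL, Cal, 37, 38, 10), (ATL, Cal, 37, 7, 19), (ATL, Eve, 11, 18, 2), (ATL, Eve, 11, 21, 24), (ATL, Eve, 11, 38, 10), (ATL, Eve, 11, 7, 19), (ATL, Gus, 30, 18, 2), (ATL, Gus, 30, 21, 24), (ATL, Gus, 30, 38, 10), (ATL, Gus, 30, 7, 19), (ATL, Mo, 9, 18, 2), (ATL, Mo, 9, 21, 24), (ATL, Mo, 9, 38, 10), (ATL, Mo, 9, 7, 19), (DEN, Mo, 31, 17, 8), (SEA, Eve, 35, 20, 16), (SEA, Ned, 26, 20, 16), (SEA, Ned, 40, 20, 16), (SEA, Zed, 10, 20, 16)}.
Joining (Part ⨝ Order) and Catalog on cost yields {(ATL, Cal, 37, 18, 2, black), (ATL, Cal, 37, 38, 10, gold), (ATL, Cal, 37, 38, 10, red), (ATL, Cal, 37, 7, 19, grey), (ATL, Eve, 11, 18, 2, black), (ATL, Eve, 11, 38, 10, gold), (ATL, Eve, 11, 38, 10, red), (ATL, Eve, 11, 7, 19, grey), (ATL, Gus, 30, 18, 2, black), (ATL, Gus, 30, 38, 10, gold), (ATL, Gus, 30, 38, 10, red), (ATL, Gus, 30, 7, 19, grey), (ATL, Mo, 9, 18, 2, black), (ATL, Mo, 9, 38, 10, gold), (ATL, Mo, 9, 38, 10, red), (ATL, Mo, 9, 7, 19, grey), (SEA, Eve, 35, 20, 16, grey), (SEA, Ned, 26, 20, 16, grey), (SEA, Ned, 40, 20, 16, grey), (SEA, Zed, 10, 20, 16, grey)}.
Keep only column(s) qty, cost, color, sid, sname: {(10, 16, grey, 20, Zed), (11, 10, gold, 38, Eve), (11, 10, red, 38, Eve), (11, 19, grey, 7, Eve), (11, 2, black, 18, Eve), (26, 16, grey, 20, Ned), (30, 10, gold, 38, Gus), (30, 10, red, 38, Gus), (30, 19, grey, 7, Gus), (30, 2, black, 18, Gus), (35, 16, grey, 20, Eve), (37, 10, gold, 38, Cal), (37, 10, red, 38, Cal), (37, 19, grey, 7, Cal), (37, 2, black, 18, Cal), (40, 16, grey, 20, Ned), (9, 10, gold, 38, Mo), (9, 10, red, 38, Mo), (9, 19, grey, 7, Mo), (9, 2, black, 18, Mo)}
Selection sname ≠ Eve: {(10, 16, grey, 20, Zed), (26, 16, grey, 20, Ned), (30, 10, gold, 38, Gus), (30, 10, red, 38, Gus), (30, 19, grey, 7, Gus), (30, 2, black, 18, Gus), (37, 10, gold, 38, Cal), (37, 10, red, 38, Cal), (37, 19, grey, 7, Cal), (37, 2, black, 18, Cal), (40, 16, grey, 20, Ned), (9, 10, gold, 38, Mo), (9, 10, red, 38, Mo), (9, 19, grey, 7, Mo), (9, 2, black, 18, Mo)}
Keep only column(s) qty, cost (3 duplicate(s) eliminated): {(10, 16), (26, 16), (30, 10), (30, 19), (30, 2), (37, 10), (37, 19), (37, 2), (40, 16), (9, 10), (9, 19), (9, 2)}

{(10, 16), (26, 16), (30, 10), (30, 19), (30, 2), (37, 10), (37, 19), (37, 2), (40, 16), (9, 10), (9, 19), (9, 2)}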